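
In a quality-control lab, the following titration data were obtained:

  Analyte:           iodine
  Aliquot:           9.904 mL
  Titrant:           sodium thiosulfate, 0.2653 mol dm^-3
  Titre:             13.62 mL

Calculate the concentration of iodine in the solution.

0.1824 mol/L

I2 + 2 S2O3^2- → 2 I^- + S4O6^2-
n(Na2S2O3) = 0.01362 L × 0.2653 mol/L = 3.613 × 10^-3 mol
From the 1:2 mole ratio, n(I2) = 1/2 × 3.613 × 10^-3 = 1.807 × 10^-3 mol
[I2] = 1.807 × 10^-3 mol / 0.009904 L = 0.1824 mol/L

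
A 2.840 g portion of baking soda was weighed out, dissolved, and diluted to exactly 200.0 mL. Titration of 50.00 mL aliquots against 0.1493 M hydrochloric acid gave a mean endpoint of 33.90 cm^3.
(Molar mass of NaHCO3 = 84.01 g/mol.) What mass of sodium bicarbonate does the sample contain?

NaHCO3 + HCl → NaCl + H2O + CO2
n(HCl) per titration = 0.03390 × 0.1493 = 5.061 × 10^-3 mol
n(NaHCO3) in each aliquot = 5.061 × 10^-3 mol (1:1 ratio)
n(NaHCO3) in the whole flask = 5.061 × 10^-3 × 200.0/50.00 = 0.02025 mol
mass of NaHCO3 = 0.02025 × 84.01 = 1.701 g

1.701 g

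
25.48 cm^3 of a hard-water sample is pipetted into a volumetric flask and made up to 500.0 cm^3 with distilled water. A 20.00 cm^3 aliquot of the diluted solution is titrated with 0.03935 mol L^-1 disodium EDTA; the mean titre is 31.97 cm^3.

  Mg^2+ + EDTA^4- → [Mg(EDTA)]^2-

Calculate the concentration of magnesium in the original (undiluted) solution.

1.234 mol/L

n(EDTA) = 0.03197 × 0.03935 = 1.258 × 10^-3 mol
n(Mg2+) in the aliquot = 1.258 × 10^-3 mol (1:1 ratio)
[Mg2+]_dilute = 1.258 × 10^-3 / 0.02000 = 0.06290 mol/L
Dilution factor = 500.0 / 25.48 = 19.62
[Mg2+]_stock = 0.06290 × 19.62 = 1.234 mol/L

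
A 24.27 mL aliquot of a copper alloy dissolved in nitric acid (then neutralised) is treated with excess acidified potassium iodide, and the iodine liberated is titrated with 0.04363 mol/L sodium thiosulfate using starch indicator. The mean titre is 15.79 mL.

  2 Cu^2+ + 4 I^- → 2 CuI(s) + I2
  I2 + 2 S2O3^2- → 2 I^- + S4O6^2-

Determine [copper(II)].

0.02839 mol/L

n(S2O3^2-) = 0.01579 × 0.04363 = 6.889 × 10^-4 mol
n(I2) = n(S2O3^2-)/2 = 3.445 × 10^-4 mol
From the 2:1 ratio, n(Cu2+) in the aliquot = 2/1 × 3.445 × 10^-4 = 6.889 × 10^-4 mol
[Cu2+] = 6.889 × 10^-4 / 0.02427 = 0.02839 mol/L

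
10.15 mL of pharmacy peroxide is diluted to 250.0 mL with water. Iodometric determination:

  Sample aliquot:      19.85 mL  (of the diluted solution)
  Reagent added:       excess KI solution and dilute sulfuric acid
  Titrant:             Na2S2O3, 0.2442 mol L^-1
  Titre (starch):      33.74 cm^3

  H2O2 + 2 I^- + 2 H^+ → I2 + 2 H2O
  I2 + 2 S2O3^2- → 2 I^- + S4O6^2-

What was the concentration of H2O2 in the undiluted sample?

5.112 mol/L

n(S2O3^2-) = 0.03374 × 0.2442 = 8.239 × 10^-3 mol
n(I2) = n(S2O3^2-)/2 = 4.120 × 10^-3 mol
n(H2O2) in the aliquot = 4.120 × 10^-3 mol (1:1 ratio)
[H2O2]_dilute = 4.120 × 10^-3 / 0.01985 = 0.2075 mol/L
[H2O2]_original = 0.2075 × 250.0/10.15 = 5.112 mol/L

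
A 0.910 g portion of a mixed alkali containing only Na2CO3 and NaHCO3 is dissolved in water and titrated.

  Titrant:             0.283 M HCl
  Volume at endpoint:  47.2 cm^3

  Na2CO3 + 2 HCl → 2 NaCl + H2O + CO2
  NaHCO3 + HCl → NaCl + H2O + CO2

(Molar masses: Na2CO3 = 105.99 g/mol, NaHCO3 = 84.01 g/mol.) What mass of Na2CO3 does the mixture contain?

n(HCl) = 0.0472 × 0.283 = 0.0134 mol
Let x = n(Na2CO3), y = n(NaHCO3).
Titrant: 2x + 1y = 0.0134;  mass: 105.99x + 84.01y = 0.910
Solving, x = 3.42 × 10^-3 mol, y = 6.52 × 10^-3 mol
mass of Na2CO3 = 3.42 × 10^-3 × 105.99 = 0.363 g

0.363 g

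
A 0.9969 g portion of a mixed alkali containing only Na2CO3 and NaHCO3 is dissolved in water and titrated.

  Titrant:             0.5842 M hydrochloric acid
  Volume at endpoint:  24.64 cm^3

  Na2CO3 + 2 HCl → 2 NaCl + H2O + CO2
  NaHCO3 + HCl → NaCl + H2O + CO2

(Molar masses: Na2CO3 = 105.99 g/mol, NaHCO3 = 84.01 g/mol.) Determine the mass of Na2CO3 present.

0.3629 g

n(HCl) = 0.02464 × 0.5842 = 0.01439 mol
Let x = n(Na2CO3), y = n(NaHCO3).
Titrant: 2x + 1y = 0.01439;  mass: 105.99x + 84.01y = 0.9969
Solving, x = 3.424 × 10^-3 mol, y = 7.546 × 10^-3 mol
mass of Na2CO3 = 3.424 × 10^-3 × 105.99 = 0.3629 g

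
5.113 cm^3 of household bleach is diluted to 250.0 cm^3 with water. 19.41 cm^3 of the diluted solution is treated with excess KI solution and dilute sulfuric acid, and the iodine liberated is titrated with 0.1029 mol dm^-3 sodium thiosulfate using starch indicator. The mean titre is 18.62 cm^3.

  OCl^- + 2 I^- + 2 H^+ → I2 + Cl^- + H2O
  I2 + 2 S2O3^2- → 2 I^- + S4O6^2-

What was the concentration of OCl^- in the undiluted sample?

2.413 mol/L

n(S2O3^2-) = 0.01862 × 0.1029 = 1.916 × 10^-3 mol
n(I2) = n(S2O3^2-)/2 = 9.580 × 10^-4 mol
n(OCl^-) in the aliquot = 9.580 × 10^-4 mol (1:1 ratio)
[OCl^-]_dilute = 9.580 × 10^-4 / 0.01941 = 0.04936 mol/L
[OCl^-]_original = 0.04936 × 250.0/5.113 = 2.413 mol/L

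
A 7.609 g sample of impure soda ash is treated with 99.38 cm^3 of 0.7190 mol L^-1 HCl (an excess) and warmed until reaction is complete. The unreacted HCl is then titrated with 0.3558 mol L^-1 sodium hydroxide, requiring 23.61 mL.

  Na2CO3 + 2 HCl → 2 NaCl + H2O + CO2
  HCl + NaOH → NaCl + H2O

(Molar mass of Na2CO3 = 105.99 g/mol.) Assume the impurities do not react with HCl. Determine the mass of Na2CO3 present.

3.342 g

n(HCl) added = 0.09938 × 0.7190 = 0.07145 mol
n(NaOH) used in back-titration = 0.02361 × 0.3558 = 8.400 × 10^-3 mol
n(HCl) left over = 8.400 × 10^-3 mol (1:1 ratio)
n(HCl) consumed by analyte = 0.07145 − 8.400 × 10^-3 = 0.06305 mol
From the 1:2 ratio, n(Na2CO3) = 1/2 × 0.06305 = 0.03153 mol
mass of Na2CO3 = 0.03153 × 105.99 = 3.342 g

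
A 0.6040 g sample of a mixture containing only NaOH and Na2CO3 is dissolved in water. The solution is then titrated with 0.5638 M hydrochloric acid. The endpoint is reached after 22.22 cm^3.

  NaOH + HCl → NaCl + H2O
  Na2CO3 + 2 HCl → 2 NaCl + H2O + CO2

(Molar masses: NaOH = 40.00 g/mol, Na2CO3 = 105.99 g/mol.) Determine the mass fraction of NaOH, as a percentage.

30.53 %

n(HCl) = 0.02222 × 0.5638 = 0.01253 mol
Let x = n(NaOH), y = n(Na2CO3).
Titrant: 1x + 2y = 0.01253;  mass: 40.00x + 105.99y = 0.6040
Solving, x = 4.610 × 10^-3 mol, y = 3.959 × 10^-3 mol
mass of NaOH = 4.610 × 10^-3 × 40.00 = 0.1844 g
% NaOH = 0.1844 / 0.6040 × 100 = 30.53 %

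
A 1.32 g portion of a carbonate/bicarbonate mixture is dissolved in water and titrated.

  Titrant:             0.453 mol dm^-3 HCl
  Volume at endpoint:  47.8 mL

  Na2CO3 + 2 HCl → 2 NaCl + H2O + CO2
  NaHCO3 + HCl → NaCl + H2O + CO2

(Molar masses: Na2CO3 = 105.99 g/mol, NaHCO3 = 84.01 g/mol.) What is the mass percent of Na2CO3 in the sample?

n(HCl) = 0.0478 × 0.453 = 0.0217 mol
Let x = n(Na2CO3), y = n(NaHCO3).
Titrant: 2x + 1y = 0.0217;  mass: 105.99x + 84.01y = 1.32
Solving, x = 8.05 × 10^-3 mol, y = 5.56 × 10^-3 mol
mass of Na2CO3 = 8.05 × 10^-3 × 105.99 = 0.853 g
% Na2CO3 = 0.853 / 1.32 × 100 = 64.6 %

64.6 %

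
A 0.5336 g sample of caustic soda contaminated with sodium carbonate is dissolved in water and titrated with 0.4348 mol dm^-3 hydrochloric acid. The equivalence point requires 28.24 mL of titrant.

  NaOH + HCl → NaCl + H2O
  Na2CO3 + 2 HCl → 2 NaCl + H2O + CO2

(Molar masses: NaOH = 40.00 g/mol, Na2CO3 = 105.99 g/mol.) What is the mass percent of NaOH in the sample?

n(HCl) = 0.02824 × 0.4348 = 0.01228 mol
Let x = n(NaOH), y = n(Na2CO3).
Titrant: 1x + 2y = 0.01228;  mass: 40.00x + 105.99y = 0.5336
Solving, x = 9.012 × 10^-3 mol, y = 1.633 × 10^-3 mol
mass of NaOH = 9.012 × 10^-3 × 40.00 = 0.3605 g
% NaOH = 0.3605 / 0.5336 × 100 = 67.56 %

67.56 %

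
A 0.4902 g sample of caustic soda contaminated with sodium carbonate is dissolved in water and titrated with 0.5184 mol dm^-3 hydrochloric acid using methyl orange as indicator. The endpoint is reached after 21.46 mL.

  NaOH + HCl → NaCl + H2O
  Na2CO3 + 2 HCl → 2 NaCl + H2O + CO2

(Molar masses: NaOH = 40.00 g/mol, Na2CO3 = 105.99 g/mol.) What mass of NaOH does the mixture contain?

0.3058 g

n(HCl) = 0.02146 × 0.5184 = 0.01112 mol
Let x = n(NaOH), y = n(Na2CO3).
Titrant: 1x + 2y = 0.01112;  mass: 40.00x + 105.99y = 0.4902
Solving, x = 7.646 × 10^-3 mol, y = 1.739 × 10^-3 mol
mass of NaOH = 7.646 × 10^-3 × 40.00 = 0.3058 g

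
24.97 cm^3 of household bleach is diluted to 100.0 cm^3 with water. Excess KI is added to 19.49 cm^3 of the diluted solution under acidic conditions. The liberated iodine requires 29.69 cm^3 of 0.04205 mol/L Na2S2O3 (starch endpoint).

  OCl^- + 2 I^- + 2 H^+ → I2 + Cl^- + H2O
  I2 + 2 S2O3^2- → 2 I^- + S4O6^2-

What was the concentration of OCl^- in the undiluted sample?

0.1283 mol/L

n(S2O3^2-) = 0.02969 × 0.04205 = 1.248 × 10^-3 mol
n(I2) = n(S2O3^2-)/2 = 6.242 × 10^-4 mol
n(OCl^-) in the aliquot = 6.242 × 10^-4 mol (1:1 ratio)
[OCl^-]_dilute = 6.242 × 10^-4 / 0.01949 = 0.03203 mol/L
[OCl^-]_original = 0.03203 × 100.0/24.97 = 0.1283 mol/L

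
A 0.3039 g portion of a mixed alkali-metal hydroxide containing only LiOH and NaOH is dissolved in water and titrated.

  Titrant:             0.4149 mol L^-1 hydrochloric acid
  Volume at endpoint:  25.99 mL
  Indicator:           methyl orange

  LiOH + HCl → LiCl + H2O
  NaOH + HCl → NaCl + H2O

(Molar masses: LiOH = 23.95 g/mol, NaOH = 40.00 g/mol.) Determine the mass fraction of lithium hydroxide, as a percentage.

n(HCl) = 0.02599 × 0.4149 = 0.01078 mol
Let x = n(LiOH), y = n(NaOH).
Titrant: 1x + 1y = 0.01078;  mass: 23.95x + 40.00y = 0.3039
Solving, x = 7.940 × 10^-3 mol, y = 2.844 × 10^-3 mol
mass of LiOH = 7.940 × 10^-3 × 23.95 = 0.1902 g
% LiOH = 0.1902 / 0.3039 × 100 = 62.57 %

62.57 %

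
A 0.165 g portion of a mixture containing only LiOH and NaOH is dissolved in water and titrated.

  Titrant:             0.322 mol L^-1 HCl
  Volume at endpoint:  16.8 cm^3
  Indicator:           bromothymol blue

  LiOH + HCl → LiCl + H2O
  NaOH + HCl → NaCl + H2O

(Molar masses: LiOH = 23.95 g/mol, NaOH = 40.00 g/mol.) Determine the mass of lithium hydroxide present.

0.0767 g

n(HCl) = 0.0168 × 0.322 = 5.41 × 10^-3 mol
Let x = n(LiOH), y = n(NaOH).
Titrant: 1x + 1y = 5.41 × 10^-3;  mass: 23.95x + 40.00y = 0.165
Solving, x = 3.20 × 10^-3 mol, y = 2.21 × 10^-3 mol
mass of LiOH = 3.20 × 10^-3 × 23.95 = 0.0767 g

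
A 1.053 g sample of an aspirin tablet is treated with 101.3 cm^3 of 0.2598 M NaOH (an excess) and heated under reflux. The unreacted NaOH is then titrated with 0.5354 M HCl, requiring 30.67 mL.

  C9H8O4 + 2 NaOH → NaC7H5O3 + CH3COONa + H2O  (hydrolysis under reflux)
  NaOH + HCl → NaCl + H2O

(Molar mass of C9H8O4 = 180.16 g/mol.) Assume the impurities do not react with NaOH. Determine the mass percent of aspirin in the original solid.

84.67 %

n(NaOH) added = 0.1013 × 0.2598 = 0.02632 mol
n(HCl) used in back-titration = 0.03067 × 0.5354 = 0.01642 mol
n(NaOH) left over = 0.01642 mol (1:1 ratio)
n(NaOH) consumed by analyte = 0.02632 − 0.01642 = 9.897 × 10^-3 mol
From the 1:2 ratio, n(C9H8O4) = 1/2 × 9.897 × 10^-3 = 4.949 × 10^-3 mol
mass of C9H8O4 = 4.949 × 10^-3 × 180.16 = 0.8915 g
% C9H8O4 = 0.8915 / 1.053 × 100 = 84.67 %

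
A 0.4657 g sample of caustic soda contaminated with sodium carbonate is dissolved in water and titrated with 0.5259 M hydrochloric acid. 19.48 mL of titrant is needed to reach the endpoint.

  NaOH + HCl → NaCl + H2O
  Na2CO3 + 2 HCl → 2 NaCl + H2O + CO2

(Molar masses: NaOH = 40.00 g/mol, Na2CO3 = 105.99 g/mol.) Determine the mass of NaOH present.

0.2377 g

n(HCl) = 0.01948 × 0.5259 = 0.01024 mol
Let x = n(NaOH), y = n(Na2CO3).
Titrant: 1x + 2y = 0.01024;  mass: 40.00x + 105.99y = 0.4657
Solving, x = 5.941 × 10^-3 mol, y = 2.152 × 10^-3 mol
mass of NaOH = 5.941 × 10^-3 × 40.00 = 0.2377 g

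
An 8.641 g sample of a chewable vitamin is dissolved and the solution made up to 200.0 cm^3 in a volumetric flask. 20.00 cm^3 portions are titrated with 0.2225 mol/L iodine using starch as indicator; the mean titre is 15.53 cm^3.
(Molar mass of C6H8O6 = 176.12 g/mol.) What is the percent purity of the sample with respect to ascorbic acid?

70.43 %

C6H8O6 + I2 → C6H6O6 + 2 HI
n(I2) per titration = 0.01553 × 0.2225 = 3.455 × 10^-3 mol
n(C6H8O6) in each aliquot = 3.455 × 10^-3 mol (1:1 ratio)
n(C6H8O6) in the whole flask = 3.455 × 10^-3 × 200.0/20.00 = 0.03455 mol
mass of C6H8O6 = 0.03455 × 176.12 = 6.086 g
% C6H8O6 = 6.086 / 8.641 × 100 = 70.43 %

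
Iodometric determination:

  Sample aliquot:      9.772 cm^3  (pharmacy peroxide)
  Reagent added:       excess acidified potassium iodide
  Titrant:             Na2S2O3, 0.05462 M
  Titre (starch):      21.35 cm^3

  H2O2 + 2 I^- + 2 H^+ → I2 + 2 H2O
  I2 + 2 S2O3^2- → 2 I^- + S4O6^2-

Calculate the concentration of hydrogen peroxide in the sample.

n(S2O3^2-) = 0.02135 × 0.05462 = 1.166 × 10^-3 mol
n(I2) = n(S2O3^2-)/2 = 5.831 × 10^-4 mol
n(H2O2) in the aliquot = 5.831 × 10^-4 mol (1:1 ratio)
[H2O2] = 5.831 × 10^-4 / 0.009772 = 0.05967 mol/L

0.05967 M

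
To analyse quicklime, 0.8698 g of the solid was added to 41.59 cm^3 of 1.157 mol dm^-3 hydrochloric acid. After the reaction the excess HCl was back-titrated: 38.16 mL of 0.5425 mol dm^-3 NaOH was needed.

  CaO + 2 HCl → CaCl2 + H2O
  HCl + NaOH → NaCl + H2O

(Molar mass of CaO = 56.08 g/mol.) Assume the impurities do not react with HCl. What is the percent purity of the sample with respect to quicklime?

88.39 %

n(HCl) added = 0.04159 × 1.157 = 0.04812 mol
n(NaOH) used in back-titration = 0.03816 × 0.5425 = 0.02070 mol
n(HCl) left over = 0.02070 mol (1:1 ratio)
n(HCl) consumed by analyte = 0.04812 − 0.02070 = 0.02742 mol
From the 1:2 ratio, n(CaO) = 1/2 × 0.02742 = 0.01371 mol
mass of CaO = 0.01371 × 56.08 = 0.7688 g
% CaO = 0.7688 / 0.8698 × 100 = 88.39 %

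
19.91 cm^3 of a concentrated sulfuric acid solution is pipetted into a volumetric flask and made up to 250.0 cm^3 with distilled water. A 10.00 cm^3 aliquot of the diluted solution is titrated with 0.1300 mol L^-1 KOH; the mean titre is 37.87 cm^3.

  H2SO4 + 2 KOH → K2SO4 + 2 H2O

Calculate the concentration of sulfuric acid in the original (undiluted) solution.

3.091 mol/L

n(KOH) = 0.03787 × 0.1300 = 4.923 × 10^-3 mol
From the 1:2 ratio, n(H2SO4) in the aliquot = 1/2 × 4.923 × 10^-3 = 2.462 × 10^-3 mol
[H2SO4]_dilute = 2.462 × 10^-3 / 0.01000 = 0.2462 mol/L
Dilution factor = 250.0 / 19.91 = 12.56
[H2SO4]_stock = 0.2462 × 12.56 = 3.091 mol/L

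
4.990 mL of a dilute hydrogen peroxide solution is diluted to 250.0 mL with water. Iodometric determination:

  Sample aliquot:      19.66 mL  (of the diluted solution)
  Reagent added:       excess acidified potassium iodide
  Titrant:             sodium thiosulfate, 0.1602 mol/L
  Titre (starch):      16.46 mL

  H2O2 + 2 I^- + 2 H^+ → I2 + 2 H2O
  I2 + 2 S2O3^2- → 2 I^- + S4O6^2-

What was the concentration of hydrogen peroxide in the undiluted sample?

n(S2O3^2-) = 0.01646 × 0.1602 = 2.637 × 10^-3 mol
n(I2) = n(S2O3^2-)/2 = 1.318 × 10^-3 mol
n(H2O2) in the aliquot = 1.318 × 10^-3 mol (1:1 ratio)
[H2O2]_dilute = 1.318 × 10^-3 / 0.01966 = 0.06706 mol/L
[H2O2]_original = 0.06706 × 250.0/4.990 = 3.360 mol/L

3.360 mol/L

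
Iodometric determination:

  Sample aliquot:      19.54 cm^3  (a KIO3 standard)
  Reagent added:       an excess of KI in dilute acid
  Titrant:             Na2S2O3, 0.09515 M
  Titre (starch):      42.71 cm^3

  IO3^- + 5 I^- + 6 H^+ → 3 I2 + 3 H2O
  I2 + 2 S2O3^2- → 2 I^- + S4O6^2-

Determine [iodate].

n(S2O3^2-) = 0.04271 × 0.09515 = 4.064 × 10^-3 mol
n(I2) = n(S2O3^2-)/2 = 2.032 × 10^-3 mol
From the 1:3 ratio, n(IO3^-) in the aliquot = 1/3 × 2.032 × 10^-3 = 6.773 × 10^-4 mol
[IO3^-] = 6.773 × 10^-4 / 0.01954 = 0.03466 mol/L

0.03466 M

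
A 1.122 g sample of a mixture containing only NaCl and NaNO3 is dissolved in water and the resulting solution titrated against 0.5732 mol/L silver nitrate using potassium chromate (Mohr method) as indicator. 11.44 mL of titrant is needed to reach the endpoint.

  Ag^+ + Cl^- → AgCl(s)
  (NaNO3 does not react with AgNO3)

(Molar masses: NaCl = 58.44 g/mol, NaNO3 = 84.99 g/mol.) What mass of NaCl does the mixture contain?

0.3832 g

n(AgNO3) = 0.01144 × 0.5732 = 6.557 × 10^-3 mol
Let x = n(NaCl), y = n(NaNO3).
Titrant: 1x = 6.557 × 10^-3;  mass: 58.44x + 84.99y = 1.122
Solving, x = 6.557 × 10^-3 mol, y = 8.693 × 10^-3 mol
mass of NaCl = 6.557 × 10^-3 × 58.44 = 0.3832 g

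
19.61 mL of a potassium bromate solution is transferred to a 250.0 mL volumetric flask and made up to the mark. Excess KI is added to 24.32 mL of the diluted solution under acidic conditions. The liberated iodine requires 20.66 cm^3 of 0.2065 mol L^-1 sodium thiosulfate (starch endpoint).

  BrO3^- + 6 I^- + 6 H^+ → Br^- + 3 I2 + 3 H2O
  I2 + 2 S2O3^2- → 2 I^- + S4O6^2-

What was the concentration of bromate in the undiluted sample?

0.3727 mol/L

n(S2O3^2-) = 0.02066 × 0.2065 = 4.266 × 10^-3 mol
n(I2) = n(S2O3^2-)/2 = 2.133 × 10^-3 mol
From the 1:3 ratio, n(BrO3^-) in the aliquot = 1/3 × 2.133 × 10^-3 = 7.110 × 10^-4 mol
[BrO3^-]_dilute = 7.110 × 10^-4 / 0.02432 = 0.02924 mol/L
[BrO3^-]_original = 0.02924 × 250.0/19.61 = 0.3727 mol/L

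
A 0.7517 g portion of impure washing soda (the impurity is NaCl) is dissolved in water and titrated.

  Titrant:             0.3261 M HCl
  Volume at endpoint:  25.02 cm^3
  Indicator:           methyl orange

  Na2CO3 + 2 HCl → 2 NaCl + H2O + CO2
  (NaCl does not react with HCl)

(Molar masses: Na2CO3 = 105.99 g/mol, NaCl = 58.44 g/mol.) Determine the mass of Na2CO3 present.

n(HCl) = 0.02502 × 0.3261 = 8.159 × 10^-3 mol
Let x = n(Na2CO3), y = n(NaCl).
Titrant: 2x = 8.159 × 10^-3;  mass: 105.99x + 58.44y = 0.7517
Solving, x = 4.080 × 10^-3 mol, y = 5.464 × 10^-3 mol
mass of Na2CO3 = 4.080 × 10^-3 × 105.99 = 0.4324 g

0.4324 g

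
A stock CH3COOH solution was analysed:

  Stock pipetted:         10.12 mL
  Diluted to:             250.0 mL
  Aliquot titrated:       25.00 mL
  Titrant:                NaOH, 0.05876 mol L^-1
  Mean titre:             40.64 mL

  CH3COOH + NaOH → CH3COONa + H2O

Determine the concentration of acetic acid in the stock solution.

n(NaOH) = 0.04064 × 0.05876 = 2.388 × 10^-3 mol
n(CH3COOH) in the aliquot = 2.388 × 10^-3 mol (1:1 ratio)
[CH3COOH]_dilute = 2.388 × 10^-3 / 0.02500 = 0.09552 mol/L
Dilution factor = 250.0 / 10.12 = 24.70
[CH3COOH]_stock = 0.09552 × 24.70 = 2.360 mol/L

2.360 mol/L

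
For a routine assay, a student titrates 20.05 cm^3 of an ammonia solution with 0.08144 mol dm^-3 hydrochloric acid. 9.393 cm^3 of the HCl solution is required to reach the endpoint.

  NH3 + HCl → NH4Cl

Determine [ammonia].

0.03815 mol/L

n(HCl) = 0.009393 L × 0.08144 mol/L = 7.650 × 10^-4 mol
n(NH3) = 7.650 × 10^-4 mol (1:1 mole ratio)
[NH3] = 7.650 × 10^-4 mol / 0.02005 L = 0.03815 mol/L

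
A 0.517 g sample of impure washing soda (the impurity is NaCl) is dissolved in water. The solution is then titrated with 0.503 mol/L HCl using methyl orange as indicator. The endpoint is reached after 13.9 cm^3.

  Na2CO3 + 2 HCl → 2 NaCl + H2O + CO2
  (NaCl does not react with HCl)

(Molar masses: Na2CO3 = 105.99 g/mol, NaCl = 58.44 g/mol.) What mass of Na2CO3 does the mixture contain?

0.371 g

n(HCl) = 0.0139 × 0.503 = 6.99 × 10^-3 mol
Let x = n(Na2CO3), y = n(NaCl).
Titrant: 2x = 6.99 × 10^-3;  mass: 105.99x + 58.44y = 0.517
Solving, x = 3.50 × 10^-3 mol, y = 2.51 × 10^-3 mol
mass of Na2CO3 = 3.50 × 10^-3 × 105.99 = 0.371 g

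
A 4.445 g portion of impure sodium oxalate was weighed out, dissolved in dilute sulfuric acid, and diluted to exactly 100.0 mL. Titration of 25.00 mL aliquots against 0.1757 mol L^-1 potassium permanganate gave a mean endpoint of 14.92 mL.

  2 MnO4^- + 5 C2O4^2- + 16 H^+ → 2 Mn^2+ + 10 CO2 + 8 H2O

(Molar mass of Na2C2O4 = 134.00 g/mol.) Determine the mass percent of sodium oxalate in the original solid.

n(KMnO4) per titration = 0.01492 × 0.1757 = 2.621 × 10^-3 mol
From the 5:2 ratio, n(Na2C2O4) in each aliquot = 5/2 × 2.621 × 10^-3 = 6.554 × 10^-3 mol
n(Na2C2O4) in the whole flask = 6.554 × 10^-3 × 100.0/25.00 = 0.02621 mol
mass of Na2C2O4 = 0.02621 × 134.00 = 3.513 g
% Na2C2O4 = 3.513 / 4.445 × 100 = 79.03 %

79.03 %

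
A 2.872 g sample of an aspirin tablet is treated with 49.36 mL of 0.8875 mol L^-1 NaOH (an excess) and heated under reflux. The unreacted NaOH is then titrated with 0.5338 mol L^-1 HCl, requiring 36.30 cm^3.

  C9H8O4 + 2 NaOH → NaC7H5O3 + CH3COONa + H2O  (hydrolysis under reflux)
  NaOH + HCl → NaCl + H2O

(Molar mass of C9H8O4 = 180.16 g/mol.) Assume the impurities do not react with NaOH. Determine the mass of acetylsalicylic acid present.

n(NaOH) added = 0.04936 × 0.8875 = 0.04381 mol
n(HCl) used in back-titration = 0.03630 × 0.5338 = 0.01938 mol
n(NaOH) left over = 0.01938 mol (1:1 ratio)
n(NaOH) consumed by analyte = 0.04381 − 0.01938 = 0.02443 mol
From the 1:2 ratio, n(C9H8O4) = 1/2 × 0.02443 = 0.01222 mol
mass of C9H8O4 = 0.01222 × 180.16 = 2.201 g

2.201 g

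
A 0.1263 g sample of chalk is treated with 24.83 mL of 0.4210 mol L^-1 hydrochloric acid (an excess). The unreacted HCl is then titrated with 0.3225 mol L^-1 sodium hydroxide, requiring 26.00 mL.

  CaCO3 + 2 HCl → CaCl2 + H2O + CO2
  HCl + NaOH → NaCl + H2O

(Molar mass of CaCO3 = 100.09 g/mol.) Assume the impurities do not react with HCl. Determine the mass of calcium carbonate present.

0.1035 g

n(HCl) added = 0.02483 × 0.4210 = 0.01045 mol
n(NaOH) used in back-titration = 0.02600 × 0.3225 = 8.385 × 10^-3 mol
n(HCl) left over = 8.385 × 10^-3 mol (1:1 ratio)
n(HCl) consumed by analyte = 0.01045 − 8.385 × 10^-3 = 2.068 × 10^-3 mol
From the 1:2 ratio, n(CaCO3) = 1/2 × 2.068 × 10^-3 = 1.034 × 10^-3 mol
mass of CaCO3 = 1.034 × 10^-3 × 100.09 = 0.1035 g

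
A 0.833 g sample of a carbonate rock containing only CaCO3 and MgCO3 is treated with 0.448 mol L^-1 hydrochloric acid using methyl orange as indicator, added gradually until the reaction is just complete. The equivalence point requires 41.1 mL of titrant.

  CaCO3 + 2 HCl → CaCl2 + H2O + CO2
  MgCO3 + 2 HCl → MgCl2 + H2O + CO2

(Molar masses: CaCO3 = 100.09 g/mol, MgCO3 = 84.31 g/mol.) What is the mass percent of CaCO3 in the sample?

n(HCl) = 0.0411 × 0.448 = 0.0184 mol
Let x = n(CaCO3), y = n(MgCO3).
Titrant: 2x + 2y = 0.0184;  mass: 100.09x + 84.31y = 0.833
Solving, x = 3.60 × 10^-3 mol, y = 5.61 × 10^-3 mol
mass of CaCO3 = 3.60 × 10^-3 × 100.09 = 0.360 g
% CaCO3 = 0.360 / 0.833 × 100 = 43.3 %

43.3 %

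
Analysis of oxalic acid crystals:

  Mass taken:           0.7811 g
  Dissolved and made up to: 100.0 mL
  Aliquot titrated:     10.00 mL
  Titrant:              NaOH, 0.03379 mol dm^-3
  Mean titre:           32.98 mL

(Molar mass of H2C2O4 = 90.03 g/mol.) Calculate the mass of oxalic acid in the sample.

0.5016 g

H2C2O4 + 2 NaOH → Na2C2O4 + 2 H2O
n(NaOH) per titration = 0.03298 × 0.03379 = 1.114 × 10^-3 mol
From the 1:2 ratio, n(H2C2O4) in each aliquot = 1/2 × 1.114 × 10^-3 = 5.572 × 10^-4 mol
n(H2C2O4) in the whole flask = 5.572 × 10^-4 × 100.0/10.00 = 5.572 × 10^-3 mol
mass of H2C2O4 = 5.572 × 10^-3 × 90.03 = 0.5016 g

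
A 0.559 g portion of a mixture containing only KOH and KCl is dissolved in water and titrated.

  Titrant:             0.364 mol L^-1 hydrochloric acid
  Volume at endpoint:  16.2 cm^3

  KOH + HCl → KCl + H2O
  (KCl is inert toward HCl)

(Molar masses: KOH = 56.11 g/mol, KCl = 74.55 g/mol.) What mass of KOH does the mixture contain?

n(HCl) = 0.0162 × 0.364 = 5.90 × 10^-3 mol
Let x = n(KOH), y = n(KCl).
Titrant: 1x = 5.90 × 10^-3;  mass: 56.11x + 74.55y = 0.559
Solving, x = 5.90 × 10^-3 mol, y = 3.06 × 10^-3 mol
mass of KOH = 5.90 × 10^-3 × 56.11 = 0.331 g

0.331 g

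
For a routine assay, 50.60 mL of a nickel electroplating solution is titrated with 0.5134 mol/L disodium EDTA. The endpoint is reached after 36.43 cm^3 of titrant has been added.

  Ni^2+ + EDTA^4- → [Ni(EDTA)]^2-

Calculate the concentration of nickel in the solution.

0.3696 mol/L

n(EDTA) = 0.03643 L × 0.5134 mol/L = 0.01870 mol
n(Ni2+) = 0.01870 mol (1:1 mole ratio)
[Ni2+] = 0.01870 mol / 0.05060 L = 0.3696 mol/L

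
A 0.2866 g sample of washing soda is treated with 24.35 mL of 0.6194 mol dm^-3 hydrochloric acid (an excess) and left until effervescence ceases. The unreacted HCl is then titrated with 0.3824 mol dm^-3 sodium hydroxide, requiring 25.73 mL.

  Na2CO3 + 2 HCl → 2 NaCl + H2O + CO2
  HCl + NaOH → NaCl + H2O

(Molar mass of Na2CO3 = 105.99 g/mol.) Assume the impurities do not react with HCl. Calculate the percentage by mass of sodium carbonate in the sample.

96.95 %

n(HCl) added = 0.02435 × 0.6194 = 0.01508 mol
n(NaOH) used in back-titration = 0.02573 × 0.3824 = 9.839 × 10^-3 mol
n(HCl) left over = 9.839 × 10^-3 mol (1:1 ratio)
n(HCl) consumed by analyte = 0.01508 − 9.839 × 10^-3 = 5.243 × 10^-3 mol
From the 1:2 ratio, n(Na2CO3) = 1/2 × 5.243 × 10^-3 = 2.622 × 10^-3 mol
mass of Na2CO3 = 2.622 × 10^-3 × 105.99 = 0.2779 g
% Na2CO3 = 0.2779 / 0.2866 × 100 = 96.95 %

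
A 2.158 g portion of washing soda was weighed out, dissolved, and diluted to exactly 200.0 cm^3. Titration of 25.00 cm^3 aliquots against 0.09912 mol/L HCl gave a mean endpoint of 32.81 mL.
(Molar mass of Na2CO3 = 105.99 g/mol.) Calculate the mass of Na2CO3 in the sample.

Na2CO3 + 2 HCl → 2 NaCl + H2O + CO2
n(HCl) per titration = 0.03281 × 0.09912 = 3.252 × 10^-3 mol
From the 1:2 ratio, n(Na2CO3) in each aliquot = 1/2 × 3.252 × 10^-3 = 1.626 × 10^-3 mol
n(Na2CO3) in the whole flask = 1.626 × 10^-3 × 200.0/25.00 = 0.01301 mol
mass of Na2CO3 = 0.01301 × 105.99 = 1.379 g

1.379 g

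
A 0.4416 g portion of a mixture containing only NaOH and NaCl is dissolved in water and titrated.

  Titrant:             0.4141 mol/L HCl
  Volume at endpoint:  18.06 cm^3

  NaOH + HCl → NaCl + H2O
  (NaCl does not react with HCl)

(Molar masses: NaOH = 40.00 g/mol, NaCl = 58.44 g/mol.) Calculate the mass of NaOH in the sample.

0.2991 g

n(HCl) = 0.01806 × 0.4141 = 7.479 × 10^-3 mol
Let x = n(NaOH), y = n(NaCl).
Titrant: 1x = 7.479 × 10^-3;  mass: 40.00x + 58.44y = 0.4416
Solving, x = 7.479 × 10^-3 mol, y = 2.438 × 10^-3 mol
mass of NaOH = 7.479 × 10^-3 × 40.00 = 0.2991 g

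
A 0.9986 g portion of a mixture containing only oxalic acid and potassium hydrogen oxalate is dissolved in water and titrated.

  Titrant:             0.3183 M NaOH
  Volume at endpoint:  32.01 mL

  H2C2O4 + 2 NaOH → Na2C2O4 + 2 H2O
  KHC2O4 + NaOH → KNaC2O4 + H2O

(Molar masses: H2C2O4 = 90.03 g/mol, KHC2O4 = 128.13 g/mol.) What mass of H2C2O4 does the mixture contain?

n(NaOH) = 0.03201 × 0.3183 = 0.01019 mol
Let x = n(H2C2O4), y = n(KHC2O4).
Titrant: 2x + 1y = 0.01019;  mass: 90.03x + 128.13y = 0.9986
Solving, x = 1.846 × 10^-3 mol, y = 6.496 × 10^-3 mol
mass of H2C2O4 = 1.846 × 10^-3 × 90.03 = 0.1662 g

0.1662 g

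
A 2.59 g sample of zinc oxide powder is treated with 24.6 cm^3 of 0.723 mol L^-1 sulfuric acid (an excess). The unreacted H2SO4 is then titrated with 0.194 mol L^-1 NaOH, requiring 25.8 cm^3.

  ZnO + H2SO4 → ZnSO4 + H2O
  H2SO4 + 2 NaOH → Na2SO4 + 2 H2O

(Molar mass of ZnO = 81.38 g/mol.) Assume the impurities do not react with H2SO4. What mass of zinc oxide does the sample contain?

n(H2SO4) added = 0.0246 × 0.723 = 0.0178 mol
n(NaOH) used in back-titration = 0.0258 × 0.194 = 5.01 × 10^-3 mol
From the 1:2 ratio, n(H2SO4) left over = 1/2 × 5.01 × 10^-3 = 2.50 × 10^-3 mol
n(H2SO4) consumed by analyte = 0.0178 − 2.50 × 10^-3 = 0.0153 mol
n(ZnO) = 0.0153 mol (1:1 ratio)
mass of ZnO = 0.0153 × 81.38 = 1.24 g

1.24 g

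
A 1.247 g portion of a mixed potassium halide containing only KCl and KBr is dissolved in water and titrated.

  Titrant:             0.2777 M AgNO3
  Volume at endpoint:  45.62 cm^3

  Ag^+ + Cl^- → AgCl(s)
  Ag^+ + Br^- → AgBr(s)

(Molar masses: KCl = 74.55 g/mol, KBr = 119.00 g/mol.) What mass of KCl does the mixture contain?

n(AgNO3) = 0.04562 × 0.2777 = 0.01267 mol
Let x = n(KCl), y = n(KBr).
Titrant: 1x + 1y = 0.01267;  mass: 74.55x + 119.00y = 1.247
Solving, x = 5.862 × 10^-3 mol, y = 6.807 × 10^-3 mol
mass of KCl = 5.862 × 10^-3 × 74.55 = 0.4370 g

0.4370 g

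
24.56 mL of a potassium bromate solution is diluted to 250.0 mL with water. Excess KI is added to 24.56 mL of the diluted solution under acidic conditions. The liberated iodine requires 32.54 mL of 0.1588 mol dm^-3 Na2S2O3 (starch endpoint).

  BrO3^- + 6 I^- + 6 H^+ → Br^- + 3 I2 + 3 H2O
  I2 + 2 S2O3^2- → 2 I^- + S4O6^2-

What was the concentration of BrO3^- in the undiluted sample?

n(S2O3^2-) = 0.03254 × 0.1588 = 5.167 × 10^-3 mol
n(I2) = n(S2O3^2-)/2 = 2.584 × 10^-3 mol
From the 1:3 ratio, n(BrO3^-) in the aliquot = 1/3 × 2.584 × 10^-3 = 8.612 × 10^-4 mol
[BrO3^-]_dilute = 8.612 × 10^-4 / 0.02456 = 0.03507 mol/L
[BrO3^-]_original = 0.03507 × 250.0/24.56 = 0.3569 mol/L

0.3569 mol/L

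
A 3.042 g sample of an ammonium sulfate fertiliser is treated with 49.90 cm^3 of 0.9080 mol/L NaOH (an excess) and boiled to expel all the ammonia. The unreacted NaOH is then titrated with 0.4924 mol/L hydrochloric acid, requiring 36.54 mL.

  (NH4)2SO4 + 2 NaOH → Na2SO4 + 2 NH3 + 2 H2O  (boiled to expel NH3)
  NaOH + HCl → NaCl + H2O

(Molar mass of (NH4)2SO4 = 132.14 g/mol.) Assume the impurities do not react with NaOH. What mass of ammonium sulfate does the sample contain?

1.805 g

n(NaOH) added = 0.04990 × 0.9080 = 0.04531 mol
n(HCl) used in back-titration = 0.03654 × 0.4924 = 0.01799 mol
n(NaOH) left over = 0.01799 mol (1:1 ratio)
n(NaOH) consumed by analyte = 0.04531 − 0.01799 = 0.02732 mol
From the 1:2 ratio, n((NH4)2SO4) = 1/2 × 0.02732 = 0.01366 mol
mass of (NH4)2SO4 = 0.01366 × 132.14 = 1.805 g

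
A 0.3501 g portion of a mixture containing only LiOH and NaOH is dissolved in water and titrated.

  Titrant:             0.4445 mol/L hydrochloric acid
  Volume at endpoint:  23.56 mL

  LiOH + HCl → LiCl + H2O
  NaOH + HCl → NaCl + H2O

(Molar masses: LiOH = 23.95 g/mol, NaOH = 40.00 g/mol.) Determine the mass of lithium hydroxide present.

n(HCl) = 0.02356 × 0.4445 = 0.01047 mol
Let x = n(LiOH), y = n(NaOH).
Titrant: 1x + 1y = 0.01047;  mass: 23.95x + 40.00y = 0.3501
Solving, x = 4.286 × 10^-3 mol, y = 6.186 × 10^-3 mol
mass of LiOH = 4.286 × 10^-3 × 23.95 = 0.1027 g

0.1027 g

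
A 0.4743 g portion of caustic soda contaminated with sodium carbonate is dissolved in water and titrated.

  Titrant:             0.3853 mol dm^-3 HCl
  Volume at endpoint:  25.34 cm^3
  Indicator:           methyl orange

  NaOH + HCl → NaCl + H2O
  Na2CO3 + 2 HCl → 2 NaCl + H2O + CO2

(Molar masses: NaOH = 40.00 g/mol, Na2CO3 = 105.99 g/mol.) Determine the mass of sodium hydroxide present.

0.1327 g

n(HCl) = 0.02534 × 0.3853 = 9.764 × 10^-3 mol
Let x = n(NaOH), y = n(Na2CO3).
Titrant: 1x + 2y = 9.764 × 10^-3;  mass: 40.00x + 105.99y = 0.4743
Solving, x = 3.318 × 10^-3 mol, y = 3.223 × 10^-3 mol
mass of NaOH = 3.318 × 10^-3 × 40.00 = 0.1327 g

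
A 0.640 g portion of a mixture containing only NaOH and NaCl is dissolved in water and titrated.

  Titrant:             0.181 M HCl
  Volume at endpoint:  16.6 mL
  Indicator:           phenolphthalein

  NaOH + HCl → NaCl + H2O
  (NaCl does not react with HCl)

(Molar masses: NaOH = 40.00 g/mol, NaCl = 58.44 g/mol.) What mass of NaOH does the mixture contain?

0.120 g

n(HCl) = 0.0166 × 0.181 = 3.00 × 10^-3 mol
Let x = n(NaOH), y = n(NaCl).
Titrant: 1x = 3.00 × 10^-3;  mass: 40.00x + 58.44y = 0.640
Solving, x = 3.00 × 10^-3 mol, y = 8.89 × 10^-3 mol
mass of NaOH = 3.00 × 10^-3 × 40.00 = 0.120 g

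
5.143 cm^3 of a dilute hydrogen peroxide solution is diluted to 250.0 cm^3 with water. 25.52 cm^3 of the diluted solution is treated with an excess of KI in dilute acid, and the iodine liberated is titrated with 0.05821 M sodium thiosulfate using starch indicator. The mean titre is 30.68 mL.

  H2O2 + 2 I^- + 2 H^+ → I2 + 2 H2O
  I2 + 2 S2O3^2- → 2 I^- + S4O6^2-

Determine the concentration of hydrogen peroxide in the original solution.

1.701 M

n(S2O3^2-) = 0.03068 × 0.05821 = 1.786 × 10^-3 mol
n(I2) = n(S2O3^2-)/2 = 8.929 × 10^-4 mol
n(H2O2) in the aliquot = 8.929 × 10^-4 mol (1:1 ratio)
[H2O2]_dilute = 8.929 × 10^-4 / 0.02552 = 0.03499 mol/L
[H2O2]_original = 0.03499 × 250.0/5.143 = 1.701 mol/L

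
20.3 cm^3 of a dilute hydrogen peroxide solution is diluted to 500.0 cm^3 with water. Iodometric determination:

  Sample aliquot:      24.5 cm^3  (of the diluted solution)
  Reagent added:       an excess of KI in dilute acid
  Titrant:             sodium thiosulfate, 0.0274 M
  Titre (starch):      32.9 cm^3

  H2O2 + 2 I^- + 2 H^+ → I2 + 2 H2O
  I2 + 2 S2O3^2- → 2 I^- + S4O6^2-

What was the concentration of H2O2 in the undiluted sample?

0.453 M

n(S2O3^2-) = 0.0329 × 0.0274 = 9.01 × 10^-4 mol
n(I2) = n(S2O3^2-)/2 = 4.51 × 10^-4 mol
n(H2O2) in the aliquot = 4.51 × 10^-4 mol (1:1 ratio)
[H2O2]_dilute = 4.51 × 10^-4 / 0.0245 = 0.0184 mol/L
[H2O2]_original = 0.0184 × 500.0/20.3 = 0.453 mol/L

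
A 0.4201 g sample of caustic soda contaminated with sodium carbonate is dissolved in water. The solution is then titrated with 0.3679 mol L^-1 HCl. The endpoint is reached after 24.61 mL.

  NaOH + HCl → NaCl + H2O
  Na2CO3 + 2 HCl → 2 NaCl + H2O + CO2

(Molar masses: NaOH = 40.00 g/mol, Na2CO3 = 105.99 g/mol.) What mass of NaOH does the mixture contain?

0.1838 g

n(HCl) = 0.02461 × 0.3679 = 9.054 × 10^-3 mol
Let x = n(NaOH), y = n(Na2CO3).
Titrant: 1x + 2y = 9.054 × 10^-3;  mass: 40.00x + 105.99y = 0.4201
Solving, x = 4.595 × 10^-3 mol, y = 2.229 × 10^-3 mol
mass of NaOH = 4.595 × 10^-3 × 40.00 = 0.1838 g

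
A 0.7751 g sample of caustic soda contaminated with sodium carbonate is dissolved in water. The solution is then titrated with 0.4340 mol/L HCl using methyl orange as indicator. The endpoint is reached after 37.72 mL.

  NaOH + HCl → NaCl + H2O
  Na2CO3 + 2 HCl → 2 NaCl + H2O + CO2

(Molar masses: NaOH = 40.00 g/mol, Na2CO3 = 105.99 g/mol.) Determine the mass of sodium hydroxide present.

n(HCl) = 0.03772 × 0.4340 = 0.01637 mol
Let x = n(NaOH), y = n(Na2CO3).
Titrant: 1x + 2y = 0.01637;  mass: 40.00x + 105.99y = 0.7751
Solving, x = 7.115 × 10^-3 mol, y = 4.628 × 10^-3 mol
mass of NaOH = 7.115 × 10^-3 × 40.00 = 0.2846 g

0.2846 g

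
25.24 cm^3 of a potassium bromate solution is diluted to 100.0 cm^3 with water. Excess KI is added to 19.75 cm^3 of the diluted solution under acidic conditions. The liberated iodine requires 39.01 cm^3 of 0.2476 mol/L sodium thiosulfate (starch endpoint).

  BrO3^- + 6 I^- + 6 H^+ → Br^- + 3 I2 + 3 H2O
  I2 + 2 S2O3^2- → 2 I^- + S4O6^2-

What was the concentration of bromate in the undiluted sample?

0.3229 mol/L

n(S2O3^2-) = 0.03901 × 0.2476 = 9.659 × 10^-3 mol
n(I2) = n(S2O3^2-)/2 = 4.829 × 10^-3 mol
From the 1:3 ratio, n(BrO3^-) in the aliquot = 1/3 × 4.829 × 10^-3 = 1.610 × 10^-3 mol
[BrO3^-]_dilute = 1.610 × 10^-3 / 0.01975 = 0.08151 mol/L
[BrO3^-]_original = 0.08151 × 100.0/25.24 = 0.3229 mol/L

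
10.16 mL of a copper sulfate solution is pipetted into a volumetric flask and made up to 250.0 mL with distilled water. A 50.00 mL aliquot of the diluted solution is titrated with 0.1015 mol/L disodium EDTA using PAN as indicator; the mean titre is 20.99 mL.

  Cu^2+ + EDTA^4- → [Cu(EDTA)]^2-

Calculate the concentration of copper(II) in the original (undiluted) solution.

n(EDTA) = 0.02099 × 0.1015 = 2.130 × 10^-3 mol
n(Cu2+) in the aliquot = 2.130 × 10^-3 mol (1:1 ratio)
[Cu2+]_dilute = 2.130 × 10^-3 / 0.05000 = 0.04261 mol/L
Dilution factor = 250.0 / 10.16 = 24.61
[Cu2+]_stock = 0.04261 × 24.61 = 1.048 mol/L

1.048 mol/L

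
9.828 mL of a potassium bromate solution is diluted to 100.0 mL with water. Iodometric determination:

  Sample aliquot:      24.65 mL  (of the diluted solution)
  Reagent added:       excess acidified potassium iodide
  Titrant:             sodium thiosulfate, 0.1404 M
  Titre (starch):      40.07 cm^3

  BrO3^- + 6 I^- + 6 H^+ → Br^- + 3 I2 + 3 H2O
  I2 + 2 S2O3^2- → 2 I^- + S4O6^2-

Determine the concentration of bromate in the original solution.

n(S2O3^2-) = 0.04007 × 0.1404 = 5.626 × 10^-3 mol
n(I2) = n(S2O3^2-)/2 = 2.813 × 10^-3 mol
From the 1:3 ratio, n(BrO3^-) in the aliquot = 1/3 × 2.813 × 10^-3 = 9.376 × 10^-4 mol
[BrO3^-]_dilute = 9.376 × 10^-4 / 0.02465 = 0.03804 mol/L
[BrO3^-]_original = 0.03804 × 100.0/9.828 = 0.3870 mol/L

0.3870 M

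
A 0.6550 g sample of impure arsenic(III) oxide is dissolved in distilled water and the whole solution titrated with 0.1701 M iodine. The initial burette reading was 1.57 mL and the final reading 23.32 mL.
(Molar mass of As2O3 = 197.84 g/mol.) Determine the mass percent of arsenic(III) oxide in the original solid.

55.87 %

As2O3 + 2 I2 + 2 H2O → As2O5 + 4 HI
n(I2) = 0.02175 L × 0.1701 mol/L = 3.700 × 10^-3 mol
From the 1:2 ratio, n(As2O3) = 1/2 × 3.700 × 10^-3 = 1.850 × 10^-3 mol
mass of As2O3 = 1.850 × 10^-3 × 197.84 g/mol = 0.3660 g
% As2O3 = 0.3660 / 0.6550 × 100 = 55.87 %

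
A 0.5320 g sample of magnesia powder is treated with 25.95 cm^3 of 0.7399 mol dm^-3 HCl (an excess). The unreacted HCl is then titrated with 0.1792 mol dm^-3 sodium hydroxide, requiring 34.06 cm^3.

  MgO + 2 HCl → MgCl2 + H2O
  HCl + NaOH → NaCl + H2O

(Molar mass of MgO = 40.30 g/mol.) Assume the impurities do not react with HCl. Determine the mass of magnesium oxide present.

0.2639 g

n(HCl) added = 0.02595 × 0.7399 = 0.01920 mol
n(NaOH) used in back-titration = 0.03406 × 0.1792 = 6.104 × 10^-3 mol
n(HCl) left over = 6.104 × 10^-3 mol (1:1 ratio)
n(HCl) consumed by analyte = 0.01920 − 6.104 × 10^-3 = 0.01310 mol
From the 1:2 ratio, n(MgO) = 1/2 × 0.01310 = 6.548 × 10^-3 mol
mass of MgO = 6.548 × 10^-3 × 40.30 = 0.2639 g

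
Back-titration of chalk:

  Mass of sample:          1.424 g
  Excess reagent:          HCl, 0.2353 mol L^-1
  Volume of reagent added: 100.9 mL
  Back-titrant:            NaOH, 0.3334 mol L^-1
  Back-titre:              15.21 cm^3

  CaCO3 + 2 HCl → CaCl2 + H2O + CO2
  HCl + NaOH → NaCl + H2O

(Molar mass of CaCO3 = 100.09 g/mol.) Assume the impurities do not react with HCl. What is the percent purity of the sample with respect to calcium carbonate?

65.62 %

n(HCl) added = 0.1009 × 0.2353 = 0.02374 mol
n(NaOH) used in back-titration = 0.01521 × 0.3334 = 5.071 × 10^-3 mol
n(HCl) left over = 5.071 × 10^-3 mol (1:1 ratio)
n(HCl) consumed by analyte = 0.02374 − 5.071 × 10^-3 = 0.01867 mol
From the 1:2 ratio, n(CaCO3) = 1/2 × 0.01867 = 9.335 × 10^-3 mol
mass of CaCO3 = 9.335 × 10^-3 × 100.09 = 0.9344 g
% CaCO3 = 0.9344 / 1.424 × 100 = 65.62 %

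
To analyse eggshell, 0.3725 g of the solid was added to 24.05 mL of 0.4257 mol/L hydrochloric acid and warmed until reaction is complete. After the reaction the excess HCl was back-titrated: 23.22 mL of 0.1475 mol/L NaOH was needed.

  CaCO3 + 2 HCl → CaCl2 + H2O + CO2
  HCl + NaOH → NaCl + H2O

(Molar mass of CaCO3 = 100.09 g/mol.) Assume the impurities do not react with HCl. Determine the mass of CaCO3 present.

n(HCl) added = 0.02405 × 0.4257 = 0.01024 mol
n(NaOH) used in back-titration = 0.02322 × 0.1475 = 3.425 × 10^-3 mol
n(HCl) left over = 3.425 × 10^-3 mol (1:1 ratio)
n(HCl) consumed by analyte = 0.01024 − 3.425 × 10^-3 = 6.813 × 10^-3 mol
From the 1:2 ratio, n(CaCO3) = 1/2 × 6.813 × 10^-3 = 3.407 × 10^-3 mol
mass of CaCO3 = 3.407 × 10^-3 × 100.09 = 0.3410 g

0.3410 g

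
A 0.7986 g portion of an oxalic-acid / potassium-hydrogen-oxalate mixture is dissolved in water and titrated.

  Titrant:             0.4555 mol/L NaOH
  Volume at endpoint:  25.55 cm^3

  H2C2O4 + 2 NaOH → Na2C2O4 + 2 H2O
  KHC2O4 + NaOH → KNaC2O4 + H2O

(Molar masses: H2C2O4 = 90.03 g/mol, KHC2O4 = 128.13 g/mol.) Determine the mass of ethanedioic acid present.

n(NaOH) = 0.02555 × 0.4555 = 0.01164 mol
Let x = n(H2C2O4), y = n(KHC2O4).
Titrant: 2x + 1y = 0.01164;  mass: 90.03x + 128.13y = 0.7986
Solving, x = 4.166 × 10^-3 mol, y = 3.305 × 10^-3 mol
mass of H2C2O4 = 4.166 × 10^-3 × 90.03 = 0.3751 g

0.3751 g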